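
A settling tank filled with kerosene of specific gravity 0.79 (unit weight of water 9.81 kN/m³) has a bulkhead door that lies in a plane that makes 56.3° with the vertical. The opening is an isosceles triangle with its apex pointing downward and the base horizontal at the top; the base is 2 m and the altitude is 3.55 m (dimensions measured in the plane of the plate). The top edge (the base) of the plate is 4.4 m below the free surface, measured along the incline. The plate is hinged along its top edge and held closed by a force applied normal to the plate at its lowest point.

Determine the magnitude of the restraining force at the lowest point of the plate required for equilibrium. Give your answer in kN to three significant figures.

γ = 0.79 × 9.81 = 7.7499 kN/m³.
The plate makes 56.3° with the vertical, i.e. θ = 90° − 56.3° = 33.7° to the horizontal. Measuring y along the incline from the free-surface line, vertical depth h = y·sinθ with sinθ = 0.554844.
With the apex down, the centroid sits h/3 = 3.55/3 = 1.18333 m below the base (the top edge), so y_c = 4.4 + 1.18333 = 5.58333 m and h_c = 5.58333 × 0.554844 = 3.09788 m.
A = ½ × 2 × 3.55 = 3.55 m².
Resultant F = γ·h_c·A = 7.7499 × 3.09788 × 3.55 = 85.2293 kN.
I_c = b·h³/36 = 2 × 3.55³/36 = 2.48549 m⁴.
Centre of pressure: y_p = y_c + I_c/(y_c·A) = 5.58333 + 2.48549/(5.58333 × 3.55) = 5.58333 + 0.125398 = 5.70873 m along the plane.
The resultant acts 1.18333 + 0.125398 = 1.30873 m (along the plate) below the hinge at the top edge, so the moment about the hinge is M = F × 1.30873 = 85.2293 × 1.30873 = 111.542 kN·m.
A normal force at the bottom, 3.55 m from the hinge, must supply this moment: P = 111.542/3.55 = 31.4203 kN.

P ≈ 31.4 kN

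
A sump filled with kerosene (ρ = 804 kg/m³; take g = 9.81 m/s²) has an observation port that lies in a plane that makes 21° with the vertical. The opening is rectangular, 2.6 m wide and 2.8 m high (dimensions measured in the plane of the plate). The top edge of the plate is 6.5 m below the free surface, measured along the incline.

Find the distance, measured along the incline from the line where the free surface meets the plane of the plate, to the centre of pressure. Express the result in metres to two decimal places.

y_p = 7.98 m

γ = ρg = 804 × 9.81 / 1000 = 7.88724 kN/m³.
The plate makes 21° with the vertical, i.e. θ = 90° − 21° = 69° to the horizontal. Measuring y along the incline from the free-surface line, vertical depth h = y·sinθ with sinθ = 0.933580.
The centroid lies 2.8/2 = 1.4 m below the top edge, so y_c = 6.5 + 1.4 = 7.9 m and h_c = 7.9 × 0.933580 = 7.37528 m.
A = 2.6 × 2.8 = 7.28 m².
Resultant F = γ·h_c·A = 7.88724 × 7.37528 × 7.28 = 423.482 kN.
I_c = b·h³/12 = 2.6 × 2.8³/12 = 4.75627 m⁴.
Centre of pressure: y_p = y_c + I_c/(y_c·A) = 7.9 + 4.75627/(7.9 × 7.28) = 7.9 + 0.0827005 = 7.9827 m along the plane.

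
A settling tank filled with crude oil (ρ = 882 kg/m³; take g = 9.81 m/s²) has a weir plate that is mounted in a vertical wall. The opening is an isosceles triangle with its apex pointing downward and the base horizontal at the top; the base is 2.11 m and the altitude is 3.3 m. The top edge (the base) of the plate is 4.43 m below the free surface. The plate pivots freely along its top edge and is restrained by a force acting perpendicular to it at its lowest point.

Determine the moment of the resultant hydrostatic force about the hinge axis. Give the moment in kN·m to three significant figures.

γ = ρg = 882 × 9.81 / 1000 = 8.65242 kN/m³.
With the apex down, the centroid sits h/3 = 3.3/3 = 1.1 m below the base (the top edge), so the centroid depth is h_c = 4.43 + 1.1 = 5.53 m.
A = ½ × 2.11 × 3.3 = 3.4815 m².
Resultant F = γ·h_c·A = 8.65242 × 5.53 × 3.4815 = 166.582 kN.
I_c = b·h³/36 = 2.11 × 3.3³/36 = 2.10631 m⁴.
Centre of pressure: y_p = y_c + I_c/(y_c·A) = 5.53 + 2.10631/(5.53 × 3.4815) = 5.53 + 0.109403 = 5.6394 m along the plane.
The resultant acts 1.1 + 0.109403 = 1.2094 m (along the plate) below the hinge at the top edge, so the moment about the hinge is M = F × 1.2094 = 166.582 × 1.2094 = 201.464 kN·m.

M ≈ 201 kN·m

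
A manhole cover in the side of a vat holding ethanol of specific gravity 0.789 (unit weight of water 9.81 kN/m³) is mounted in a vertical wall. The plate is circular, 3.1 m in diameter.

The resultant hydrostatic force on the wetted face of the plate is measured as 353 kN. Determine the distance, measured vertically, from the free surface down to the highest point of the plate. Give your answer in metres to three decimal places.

γ = 0.789 × 9.81 = 7.74009 kN/m³.
A = π(1.55)² = 7.54768 m².
From F = γ·h_c·A, the centroid depth is h_c = 353/(7.74009 × 7.54768) = 6.04248 m.
The centroid is at the centre, 1.55 m below the top of the plate, so the highest point sits at h_top = 6.04248 − 1.55 = 4.49248 m below the surface.

d_top ≈ 4.492 m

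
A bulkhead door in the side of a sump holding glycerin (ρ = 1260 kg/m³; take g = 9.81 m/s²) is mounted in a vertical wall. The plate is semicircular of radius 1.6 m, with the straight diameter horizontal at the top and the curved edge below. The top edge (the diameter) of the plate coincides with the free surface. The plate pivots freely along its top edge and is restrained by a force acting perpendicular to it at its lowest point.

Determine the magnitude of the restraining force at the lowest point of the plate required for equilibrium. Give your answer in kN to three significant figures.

P ≈ 19.9 kN

γ = ρg = 1260 × 9.81 / 1000 = 12.3606 kN/m³.
The centroid of a semicircle lies 4r/(3π) = 0.679061 m from the diameter, here below the top edge, so the centroid depth is h_c = 0.679061 m.
A = πr²/2 = π × 1.6²/2 = 4.02124 m².
Resultant F = γ·h_c·A = 12.3606 × 0.679061 × 4.02124 = 33.7527 kN.
I_c = (π/8 − 8/(9π))·r⁴ = 0.109757 × 1.6⁴ = 0.719303 m⁴.
Centre of pressure: y_p = y_c + I_c/(y_c·A) = 0.679061 + 0.719303/(0.679061 × 4.02124) = 0.679061 + 0.263417 = 0.942478 m along the plane.
The resultant acts 0.679061 + 0.263417 = 0.942478 m (along the plate) below the hinge at the top edge, so the moment about the hinge is M = F × 0.942478 = 33.7527 × 0.942478 = 31.8112 kN·m.
A normal force at the bottom, 1.6 m from the hinge, must supply this moment: P = 31.8112/1.6 = 19.882 kN.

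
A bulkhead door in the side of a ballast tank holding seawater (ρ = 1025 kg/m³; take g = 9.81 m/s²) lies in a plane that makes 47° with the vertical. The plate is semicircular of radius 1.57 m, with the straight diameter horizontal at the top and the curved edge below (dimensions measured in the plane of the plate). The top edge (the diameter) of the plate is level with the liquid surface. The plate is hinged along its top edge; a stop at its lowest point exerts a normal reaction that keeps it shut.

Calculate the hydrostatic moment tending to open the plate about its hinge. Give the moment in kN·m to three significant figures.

γ = ρg = 1025 × 9.81 / 1000 = 10.05525 kN/m³.
The plate makes 47° with the vertical, i.e. θ = 90° − 47° = 43° to the horizontal. Measuring y along the incline from the free-surface line, vertical depth h = y·sinθ with sinθ = 0.681998.
The centroid of a semicircle lies 4r/(3π) = 0.666329 m from the diameter, here below the top edge, so y_c = 0.666329 m and h_c = 0.666329 × 0.681998 = 0.454435 m.
A = πr²/2 = π × 1.57²/2 = 3.87186 m².
Resultant F = γ·h_c·A = 10.05525 × 0.454435 × 3.87186 = 17.6923 kN.
I_c = (π/8 − 8/(9π))·r⁴ = 0.109757 × 1.57⁴ = 0.666854 m⁴.
Centre of pressure: y_p = y_c + I_c/(y_c·A) = 0.666329 + 0.666854/(0.666329 × 3.87186) = 0.666329 + 0.258477 = 0.924806 m along the plane.
The resultant acts 0.666329 + 0.258477 = 0.924806 m (along the plate) below the hinge at the top edge, so the moment about the hinge is M = F × 0.924806 = 17.6923 × 0.924806 = 16.3619 kN·m.

M ≈ 16.4 kN·m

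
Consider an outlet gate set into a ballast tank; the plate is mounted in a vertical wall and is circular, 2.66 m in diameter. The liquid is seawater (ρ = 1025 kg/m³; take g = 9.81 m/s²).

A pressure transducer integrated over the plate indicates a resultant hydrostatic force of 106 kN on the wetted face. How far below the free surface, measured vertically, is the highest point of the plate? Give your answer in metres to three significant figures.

d_top ≈ 0.567 m

γ = ρg = 1025 × 9.81 / 1000 = 10.05525 kN/m³.
A = π(1.33)² = 5.55716 m².
From F = γ·h_c·A, the centroid depth is h_c = 106/(10.05525 × 5.55716) = 1.89697 m.
The centroid is at the centre, 1.33 m below the top of the plate, so the highest point sits at h_top = 1.89697 − 1.33 = 0.56697 m below the surface.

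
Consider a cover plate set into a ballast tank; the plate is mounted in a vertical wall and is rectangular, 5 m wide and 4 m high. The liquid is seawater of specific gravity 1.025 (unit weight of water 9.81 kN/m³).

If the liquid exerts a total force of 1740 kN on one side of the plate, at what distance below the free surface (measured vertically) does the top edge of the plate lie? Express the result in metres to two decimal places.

d_top ≈ 6.65 m

γ = 1.025 × 9.81 = 10.05525 kN/m³.
A = 5 × 4 = 20 m².
From F = γ·h_c·A, the centroid depth is h_c = 1740/(10.05525 × 20) = 8.6522 m.
The centroid lies 4/2 = 2 m below the top edge, so the top edge sits at h_top = 8.6522 − 2 = 6.6522 m below the surface.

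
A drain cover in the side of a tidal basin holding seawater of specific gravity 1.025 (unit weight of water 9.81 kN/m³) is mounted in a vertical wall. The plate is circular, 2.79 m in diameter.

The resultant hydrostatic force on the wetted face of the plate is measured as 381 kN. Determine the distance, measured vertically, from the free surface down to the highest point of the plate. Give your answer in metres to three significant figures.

γ = 1.025 × 9.81 = 10.05525 kN/m³.
A = π(1.395)² = 6.11362 m².
From F = γ·h_c·A, the centroid depth is h_c = 381/(10.05525 × 6.11362) = 6.19774 m.
The centroid is at the centre, 1.395 m below the top of the plate, so the highest point sits at h_top = 6.19774 − 1.395 = 4.80274 m below the surface.

d_top ≈ 4.80 m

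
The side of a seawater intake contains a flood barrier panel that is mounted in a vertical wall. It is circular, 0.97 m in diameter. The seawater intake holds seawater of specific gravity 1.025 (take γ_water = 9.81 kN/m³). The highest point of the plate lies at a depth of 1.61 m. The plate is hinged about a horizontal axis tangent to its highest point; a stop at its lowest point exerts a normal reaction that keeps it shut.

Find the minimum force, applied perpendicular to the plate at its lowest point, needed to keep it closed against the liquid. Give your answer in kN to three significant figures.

γ = 1.025 × 9.81 = 10.05525 kN/m³.
The centroid is at the centre, 0.485 m below the top of the plate, so the centroid depth is h_c = 1.61 + 0.485 = 2.095 m.
A = π(0.485)² = 0.738981 m².
Resultant F = γ·h_c·A = 10.05525 × 2.095 × 0.738981 = 15.5672 kN.
I_c = πr⁴/4 = π × 0.485⁴/4 = 0.0434567 m⁴.
Centre of pressure: y_p = y_c + I_c/(y_c·A) = 2.095 + 0.0434567/(2.095 × 0.738981) = 2.095 + 0.0280698 = 2.12307 m along the plane.
The resultant acts 0.485 + 0.0280698 = 0.51307 m (along the plate) below the hinge at the top edge, so the moment about the hinge is M = F × 0.51307 = 15.5672 × 0.51307 = 7.98706 kN·m.
A normal force at the bottom, 0.97 m from the hinge, must supply this moment: P = 7.98706/0.97 = 8.23408 kN.

P ≈ 8.23 kN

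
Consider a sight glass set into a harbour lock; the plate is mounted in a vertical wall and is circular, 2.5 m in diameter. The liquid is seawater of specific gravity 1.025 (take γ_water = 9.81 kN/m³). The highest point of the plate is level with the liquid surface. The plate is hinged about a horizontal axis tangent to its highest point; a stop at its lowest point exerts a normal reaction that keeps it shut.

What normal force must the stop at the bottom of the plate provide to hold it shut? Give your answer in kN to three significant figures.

P ≈ 38.6 kN

γ = 1.025 × 9.81 = 10.05525 kN/m³.
The centroid is at the centre, 1.25 m below the top of the plate, so the centroid depth is h_c = 1.25 m.
A = π(1.25)² = 4.90874 m².
Resultant F = γ·h_c·A = 10.05525 × 1.25 × 4.90874 = 61.6983 kN.
I_c = πr⁴/4 = π × 1.25⁴/4 = 1.91748 m⁴.
Centre of pressure: y_p = y_c + I_c/(y_c·A) = 1.25 + 1.91748/(1.25 × 4.90874) = 1.25 + 0.312501 = 1.5625 m along the plane.
The resultant acts 1.25 + 0.312501 = 1.5625 m (along the plate) below the hinge at the top edge, so the moment about the hinge is M = F × 1.5625 = 61.6983 × 1.5625 = 96.4036 kN·m.
A normal force at the bottom, 2.5 m from the hinge, must supply this moment: P = 96.4036/2.5 = 38.5614 kN.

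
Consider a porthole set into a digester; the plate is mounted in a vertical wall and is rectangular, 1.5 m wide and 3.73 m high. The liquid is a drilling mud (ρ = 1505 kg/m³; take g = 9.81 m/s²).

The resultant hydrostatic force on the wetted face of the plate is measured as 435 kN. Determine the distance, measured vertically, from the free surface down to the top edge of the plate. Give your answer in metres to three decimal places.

γ = ρg = 1505 × 9.81 / 1000 = 14.76405 kN/m³.
A = 1.5 × 3.73 = 5.595 m².
From F = γ·h_c·A, the centroid depth is h_c = 435/(14.76405 × 5.595) = 5.26603 m.
The centroid lies 3.73/2 = 1.865 m below the top edge, so the top edge sits at h_top = 5.26603 − 1.865 = 3.40103 m below the surface.

d_top ≈ 3.401 m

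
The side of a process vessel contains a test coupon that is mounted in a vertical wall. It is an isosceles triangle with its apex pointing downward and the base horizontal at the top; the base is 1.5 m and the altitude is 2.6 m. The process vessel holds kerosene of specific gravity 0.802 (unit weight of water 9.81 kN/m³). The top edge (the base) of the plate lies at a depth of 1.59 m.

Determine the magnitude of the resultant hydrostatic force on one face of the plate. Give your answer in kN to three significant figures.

γ = 0.802 × 9.81 = 7.86762 kN/m³.
With the apex down, the centroid sits h/3 = 2.6/3 = 0.866667 m below the base (the top edge), so the centroid depth is h_c = 1.59 + 0.866667 = 2.45667 m.
A = ½ × 1.5 × 2.6 = 1.95 m².
Resultant F = γ·h_c·A = 7.86762 × 2.45667 × 1.95 = 37.6899 kN.

F ≈ 37.7 kN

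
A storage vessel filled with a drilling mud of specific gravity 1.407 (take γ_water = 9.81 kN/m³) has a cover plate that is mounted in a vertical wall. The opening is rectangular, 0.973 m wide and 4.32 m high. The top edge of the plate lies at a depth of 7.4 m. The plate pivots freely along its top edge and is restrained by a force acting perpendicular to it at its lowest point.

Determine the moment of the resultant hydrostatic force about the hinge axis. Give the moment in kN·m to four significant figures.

M ≈ 1288 kN·m

γ = 1.407 × 9.81 = 13.80267 kN/m³.
The centroid lies 4.32/2 = 2.16 m below the top edge, so the centroid depth is h_c = 7.4 + 2.16 = 9.56 m.
A = 0.973 × 4.32 = 4.20336 m².
Resultant F = γ·h_c·A = 13.80267 × 9.56 × 4.20336 = 554.648 kN.
I_c = b·h³/12 = 0.973 × 4.32³/12 = 6.53707 m⁴.
Centre of pressure: y_p = y_c + I_c/(y_c·A) = 9.56 + 6.53707/(9.56 × 4.20336) = 9.56 + 0.162678 = 9.72268 m along the plane.
The resultant acts 2.16 + 0.162678 = 2.32268 m (along the plate) below the hinge at the top edge, so the moment about the hinge is M = F × 2.32268 = 554.648 × 2.32268 = 1288.27 kN·m.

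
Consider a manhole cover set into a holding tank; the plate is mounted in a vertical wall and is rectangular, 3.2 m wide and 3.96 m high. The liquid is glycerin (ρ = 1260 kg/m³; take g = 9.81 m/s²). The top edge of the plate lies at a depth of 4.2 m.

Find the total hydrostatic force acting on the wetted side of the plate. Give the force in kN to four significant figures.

γ = ρg = 1260 × 9.81 / 1000 = 12.3606 kN/m³.
The centroid lies 3.96/2 = 1.98 m below the top edge, so the centroid depth is h_c = 4.2 + 1.98 = 6.18 m.
A = 3.2 × 3.96 = 12.672 m².
Resultant F = γ·h_c·A = 12.3606 × 6.18 × 12.672 = 967.995 kN.

F ≈ 968.0 kN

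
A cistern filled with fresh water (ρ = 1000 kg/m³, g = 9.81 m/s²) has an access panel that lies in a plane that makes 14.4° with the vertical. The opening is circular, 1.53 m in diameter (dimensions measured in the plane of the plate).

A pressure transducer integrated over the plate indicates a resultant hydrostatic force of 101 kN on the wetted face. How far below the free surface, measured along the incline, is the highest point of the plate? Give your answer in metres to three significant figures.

y_top ≈ 5.02 m

γ = ρg = 1000 × 9.81 = 9810 N/m³ = 9.81 kN/m³.
A = π(0.765)² = 1.83854 m².
From F = γ·h_c·A, the centroid depth is h_c = 101/(9.81 × 1.83854) = 5.59989 m.
The plate makes 14.4° with the vertical, i.e. θ = 90° − 14.4° = 75.6° to the horizontal. Measuring y along the incline from the free-surface line, vertical depth h = y·sinθ with sinθ = 0.968583.
Along the incline, y_c = h_c/sinθ = 5.59989/0.968583 = 5.78153 m.
The centroid is at the centre, 0.765 m below the top of the plate, so the highest point sits at y_top = 5.78153 − 0.765 = 5.01653 m along the incline.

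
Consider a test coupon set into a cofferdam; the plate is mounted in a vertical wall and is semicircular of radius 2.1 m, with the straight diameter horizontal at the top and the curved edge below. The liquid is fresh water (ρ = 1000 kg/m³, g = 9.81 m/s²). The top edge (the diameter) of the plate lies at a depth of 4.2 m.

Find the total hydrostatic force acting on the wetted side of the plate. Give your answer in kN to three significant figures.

γ = ρg = 1000 × 9.81 = 9810 N/m³ = 9.81 kN/m³.
The centroid of a semicircle lies 4r/(3π) = 0.891268 m from the diameter, here below the top edge, so the centroid depth is h_c = 4.2 + 0.891268 = 5.09127 m.
A = πr²/2 = π × 2.1²/2 = 6.92721 m².
Resultant F = γ·h_c·A = 9.81 × 5.09127 × 6.92721 = 345.982 kN.

F ≈ 346 kN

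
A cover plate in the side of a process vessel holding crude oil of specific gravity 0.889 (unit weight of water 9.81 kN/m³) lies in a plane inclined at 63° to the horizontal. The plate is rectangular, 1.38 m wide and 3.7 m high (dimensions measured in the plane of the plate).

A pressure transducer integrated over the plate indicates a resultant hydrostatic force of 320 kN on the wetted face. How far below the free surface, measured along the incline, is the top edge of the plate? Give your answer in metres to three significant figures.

y_top ≈ 6.22 m

γ = 0.889 × 9.81 = 8.72109 kN/m³.
A = 1.38 × 3.7 = 5.106 m².
From F = γ·h_c·A, the centroid depth is h_c = 320/(8.72109 × 5.106) = 7.18619 m.
Let θ = 63° be the plate's angle to the horizontal; measure y along the incline from where the plane meets the free surface. Vertical depth h = y·sinθ with sinθ = 0.891007.
Along the incline, y_c = h_c/sinθ = 7.18619/0.891007 = 8.06525 m.
The centroid lies 3.7/2 = 1.85 m below the top edge, so the top edge sits at y_top = 8.06525 − 1.85 = 6.21525 m along the incline.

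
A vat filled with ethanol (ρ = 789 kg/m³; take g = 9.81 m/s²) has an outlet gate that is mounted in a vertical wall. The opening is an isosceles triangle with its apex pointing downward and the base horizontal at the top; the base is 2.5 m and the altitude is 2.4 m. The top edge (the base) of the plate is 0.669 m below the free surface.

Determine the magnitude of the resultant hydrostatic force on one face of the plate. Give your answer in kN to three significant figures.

γ = ρg = 789 × 9.81 / 1000 = 7.74009 kN/m³.
With the apex down, the centroid sits h/3 = 2.4/3 = 0.8 m below the base (the top edge), so the centroid depth is h_c = 0.669 + 0.8 = 1.469 m.
A = ½ × 2.5 × 2.4 = 3 m².
Resultant F = γ·h_c·A = 7.74009 × 1.469 × 3 = 34.1106 kN.

F ≈ 34.1 kN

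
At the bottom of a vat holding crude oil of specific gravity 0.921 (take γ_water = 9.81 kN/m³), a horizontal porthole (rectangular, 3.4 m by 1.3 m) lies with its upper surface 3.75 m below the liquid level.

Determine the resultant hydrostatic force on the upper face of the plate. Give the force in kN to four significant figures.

F ≈ 149.8 kN

γ = 0.921 × 9.81 = 9.03501 kN/m³.
The plate is horizontal, so pressure is uniform at p = γ·h = 9.03501 × 3.75 = 33.8813 kN/m².
A = 3.4 × 1.3 = 4.42 m².
F = p·A = 33.8813 × 4.42 = 149.755 kN.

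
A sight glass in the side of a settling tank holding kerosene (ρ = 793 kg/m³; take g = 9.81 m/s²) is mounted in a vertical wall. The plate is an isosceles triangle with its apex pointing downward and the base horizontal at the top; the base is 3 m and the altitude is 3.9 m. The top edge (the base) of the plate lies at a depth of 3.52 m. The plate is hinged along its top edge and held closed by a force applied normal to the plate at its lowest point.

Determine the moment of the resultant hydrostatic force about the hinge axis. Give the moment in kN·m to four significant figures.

M ≈ 323.6 kN·m

γ = ρg = 793 × 9.81 / 1000 = 7.77933 kN/m³.
With the apex down, the centroid sits h/3 = 3.9/3 = 1.3 m below the base (the top edge), so the centroid depth is h_c = 3.52 + 1.3 = 4.82 m.
A = ½ × 3 × 3.9 = 5.85 m².
Resultant F = γ·h_c·A = 7.77933 × 4.82 × 5.85 = 219.354 kN.
I_c = b·h³/36 = 3 × 3.9³/36 = 4.94325 m⁴.
Centre of pressure: y_p = y_c + I_c/(y_c·A) = 4.82 + 4.94325/(4.82 × 5.85) = 4.82 + 0.175311 = 4.99531 m along the plane.
The resultant acts 1.3 + 0.175311 = 1.47531 m (along the plate) below the hinge at the top edge, so the moment about the hinge is M = F × 1.47531 = 219.354 × 1.47531 = 323.615 kN·m.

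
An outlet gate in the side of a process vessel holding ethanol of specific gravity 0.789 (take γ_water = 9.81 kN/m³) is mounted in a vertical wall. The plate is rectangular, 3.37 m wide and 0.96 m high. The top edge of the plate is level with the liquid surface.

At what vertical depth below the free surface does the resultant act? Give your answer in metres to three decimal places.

h_p = 0.640 m

γ = 0.789 × 9.81 = 7.74009 kN/m³.
The centroid lies 0.96/2 = 0.48 m below the top edge, so the centroid depth is h_c = 0.48 m.
A = 3.37 × 0.96 = 3.2352 m².
Resultant F = γ·h_c·A = 7.74009 × 0.48 × 3.2352 = 12.0196 kN.
I_c = b·h³/12 = 3.37 × 0.96³/12 = 0.248463 m⁴.
Centre of pressure: y_p = y_c + I_c/(y_c·A) = 0.48 + 0.248463/(0.48 × 3.2352) = 0.48 + 0.16 = 0.64 m along the plane.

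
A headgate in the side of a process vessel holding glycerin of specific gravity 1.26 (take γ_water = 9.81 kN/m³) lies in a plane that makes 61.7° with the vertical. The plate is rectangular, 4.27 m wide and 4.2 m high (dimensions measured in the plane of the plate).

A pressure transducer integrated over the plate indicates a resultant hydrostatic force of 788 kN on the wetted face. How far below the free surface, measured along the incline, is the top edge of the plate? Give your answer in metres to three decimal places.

γ = 1.26 × 9.81 = 12.3606 kN/m³.
A = 4.27 × 4.2 = 17.934 m².
From F = γ·h_c·A, the centroid depth is h_c = 788/(12.3606 × 17.934) = 3.55475 m.
The plate makes 61.7° with the vertical, i.e. θ = 90° − 61.7° = 28.3° to the horizontal. Measuring y along the incline from the free-surface line, vertical depth h = y·sinθ with sinθ = 0.474088.
Along the incline, y_c = h_c/sinθ = 3.55475/0.474088 = 7.49808 m.
The centroid lies 4.2/2 = 2.1 m below the top edge, so the top edge sits at y_top = 7.49808 − 2.1 = 5.39808 m along the incline.

y_top ≈ 5.398 m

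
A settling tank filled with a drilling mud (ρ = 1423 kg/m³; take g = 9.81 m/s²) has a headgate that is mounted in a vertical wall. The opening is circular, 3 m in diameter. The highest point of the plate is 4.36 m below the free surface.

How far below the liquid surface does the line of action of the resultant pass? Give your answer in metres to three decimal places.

h_p = 5.956 m

γ = ρg = 1423 × 9.81 / 1000 = 13.95963 kN/m³.
The centroid is at the centre, 1.5 m below the top of the plate, so the centroid depth is h_c = 4.36 + 1.5 = 5.86 m.
A = π(1.5)² = 7.06858 m².
Resultant F = γ·h_c·A = 13.95963 × 5.86 × 7.06858 = 578.234 kN.
I_c = πr⁴/4 = π × 1.5⁴/4 = 3.97608 m⁴.
Centre of pressure: y_p = y_c + I_c/(y_c·A) = 5.86 + 3.97608/(5.86 × 7.06858) = 5.86 + 0.0959899 = 5.95599 m along the plane.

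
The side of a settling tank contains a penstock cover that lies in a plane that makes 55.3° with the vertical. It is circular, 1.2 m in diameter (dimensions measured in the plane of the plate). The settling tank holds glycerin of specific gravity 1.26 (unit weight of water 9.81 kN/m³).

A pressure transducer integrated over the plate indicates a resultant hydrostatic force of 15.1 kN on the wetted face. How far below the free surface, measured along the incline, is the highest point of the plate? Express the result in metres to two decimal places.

γ = 1.26 × 9.81 = 12.3606 kN/m³.
A = π(0.6)² = 1.13097 m².
From F = γ·h_c·A, the centroid depth is h_c = 15.1/(12.3606 × 1.13097) = 1.08016 m.
The plate makes 55.3° with the vertical, i.e. θ = 90° − 55.3° = 34.7° to the horizontal. Measuring y along the incline from the free-surface line, vertical depth h = y·sinθ with sinθ = 0.569280.
Along the incline, y_c = h_c/sinθ = 1.08016/0.569280 = 1.89741 m.
The centroid is at the centre, 0.6 m below the top of the plate, so the highest point sits at y_top = 1.89741 − 0.6 = 1.29741 m along the incline.

y_top ≈ 1.30 m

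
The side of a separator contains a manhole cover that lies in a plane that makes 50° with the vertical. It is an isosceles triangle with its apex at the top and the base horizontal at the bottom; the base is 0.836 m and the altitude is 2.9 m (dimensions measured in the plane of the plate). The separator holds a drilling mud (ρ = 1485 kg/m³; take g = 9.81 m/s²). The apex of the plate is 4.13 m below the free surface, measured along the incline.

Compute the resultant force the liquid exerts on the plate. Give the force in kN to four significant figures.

F ≈ 68.83 kN

γ = ρg = 1485 × 9.81 / 1000 = 14.56785 kN/m³.
The plate makes 50° with the vertical, i.e. θ = 90° − 50° = 40° to the horizontal. Measuring y along the incline from the free-surface line, vertical depth h = y·sinθ with sinθ = 0.642788.
With the apex up, the centroid sits 2h/3 = 2 × 2.9/3 = 1.93333 m below the apex, so y_c = 4.13 + 1.93333 = 6.06333 m and h_c = 6.06333 × 0.642788 = 3.89744 m.
A = ½ × 0.836 × 2.9 = 1.2122 m².
Resultant F = γ·h_c·A = 14.56785 × 3.89744 × 1.2122 = 68.8255 kN.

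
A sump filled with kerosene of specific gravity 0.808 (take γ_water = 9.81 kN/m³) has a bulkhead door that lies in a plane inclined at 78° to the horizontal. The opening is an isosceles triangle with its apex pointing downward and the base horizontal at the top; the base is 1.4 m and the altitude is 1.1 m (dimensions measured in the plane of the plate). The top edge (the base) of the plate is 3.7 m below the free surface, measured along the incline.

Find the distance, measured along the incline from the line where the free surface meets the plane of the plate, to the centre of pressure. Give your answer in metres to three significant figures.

γ = 0.808 × 9.81 = 7.92648 kN/m³.
Let θ = 78° be the plate's angle to the horizontal; measure y along the incline from where the plane meets the free surface. Vertical depth h = y·sinθ with sinθ = 0.978148.
With the apex down, the centroid sits h/3 = 1.1/3 = 0.366667 m below the base (the top edge), so y_c = 3.7 + 0.366667 = 4.06667 m and h_c = 4.06667 × 0.978148 = 3.97781 m.
A = ½ × 1.4 × 1.1 = 0.77 m².
Resultant F = γ·h_c·A = 7.92648 × 3.97781 × 0.77 = 24.2781 kN.
I_c = b·h³/36 = 1.4 × 1.1³/36 = 0.0517611 m⁴.
Centre of pressure: y_p = y_c + I_c/(y_c·A) = 4.06667 + 0.0517611/(4.06667 × 0.77) = 4.06667 + 0.01653 = 4.0832 m along the plane.

y_p = 4.08 m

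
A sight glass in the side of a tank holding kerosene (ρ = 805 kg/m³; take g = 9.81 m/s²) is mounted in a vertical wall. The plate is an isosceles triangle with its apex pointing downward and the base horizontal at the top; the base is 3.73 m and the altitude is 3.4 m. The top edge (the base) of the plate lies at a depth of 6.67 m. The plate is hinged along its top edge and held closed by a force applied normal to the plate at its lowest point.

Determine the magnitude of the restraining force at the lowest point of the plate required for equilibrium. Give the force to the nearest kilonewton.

γ = ρg = 805 × 9.81 / 1000 = 7.89705 kN/m³.
With the apex down, the centroid sits h/3 = 3.4/3 = 1.13333 m below the base (the top edge), so the centroid depth is h_c = 6.67 + 1.13333 = 7.80333 m.
A = ½ × 3.73 × 3.4 = 6.341 m².
Resultant F = γ·h_c·A = 7.89705 × 7.80333 × 6.341 = 390.753 kN.
I_c = b·h³/36 = 3.73 × 3.4³/36 = 4.07233 m⁴.
Centre of pressure: y_p = y_c + I_c/(y_c·A) = 7.80333 + 4.07233/(7.80333 × 6.341) = 7.80333 + 0.082301 = 7.88563 m along the plane.
The resultant acts 1.13333 + 0.082301 = 1.21563 m (along the plate) below the hinge at the top edge, so the moment about the hinge is M = F × 1.21563 = 390.753 × 1.21563 = 475.011 kN·m.
A normal force at the bottom, 3.4 m from the hinge, must supply this moment: P = 475.011/3.4 = 139.709 kN.

P ≈ 140 kN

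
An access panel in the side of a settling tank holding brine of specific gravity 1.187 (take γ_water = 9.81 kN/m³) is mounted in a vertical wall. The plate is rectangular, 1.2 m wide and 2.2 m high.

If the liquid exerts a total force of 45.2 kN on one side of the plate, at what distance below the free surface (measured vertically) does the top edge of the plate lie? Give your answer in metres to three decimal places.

d_top ≈ 0.370 m

γ = 1.187 × 9.81 = 11.64447 kN/m³.
A = 1.2 × 2.2 = 2.64 m².
From F = γ·h_c·A, the centroid depth is h_c = 45.2/(11.64447 × 2.64) = 1.47033 m.
The centroid lies 2.2/2 = 1.1 m below the top edge, so the top edge sits at h_top = 1.47033 − 1.1 = 0.37033 m below the surface.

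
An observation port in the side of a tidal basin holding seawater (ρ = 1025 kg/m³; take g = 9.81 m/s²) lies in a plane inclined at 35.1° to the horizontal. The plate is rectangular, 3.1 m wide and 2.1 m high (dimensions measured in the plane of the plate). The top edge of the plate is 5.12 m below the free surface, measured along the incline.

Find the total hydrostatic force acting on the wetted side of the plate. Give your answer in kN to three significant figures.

γ = ρg = 1025 × 9.81 / 1000 = 10.05525 kN/m³.
Let θ = 35.1° be the plate's angle to the horizontal; measure y along the incline from where the plane meets the free surface. Vertical depth h = y·sinθ with sinθ = 0.575005.
The centroid lies 2.1/2 = 1.05 m below the top edge, so y_c = 5.12 + 1.05 = 6.17 m and h_c = 6.17 × 0.575005 = 3.54778 m.
A = 3.1 × 2.1 = 6.51 m².
Resultant F = γ·h_c·A = 10.05525 × 3.54778 × 6.51 = 232.237 kN.

F ≈ 232 kN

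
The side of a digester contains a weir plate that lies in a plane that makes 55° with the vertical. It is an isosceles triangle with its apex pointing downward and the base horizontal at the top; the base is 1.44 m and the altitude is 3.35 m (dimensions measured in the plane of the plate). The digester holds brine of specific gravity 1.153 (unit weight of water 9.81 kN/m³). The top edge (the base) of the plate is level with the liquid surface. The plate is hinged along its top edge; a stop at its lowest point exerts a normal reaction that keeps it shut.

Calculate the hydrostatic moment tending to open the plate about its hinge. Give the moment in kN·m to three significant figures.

M ≈ 29.3 kN·m

γ = 1.153 × 9.81 = 11.31093 kN/m³.
The plate makes 55° with the vertical, i.e. θ = 90° − 55° = 35° to the horizontal. Measuring y along the incline from the free-surface line, vertical depth h = y·sinθ with sinθ = 0.573576.
With the apex down, the centroid sits h/3 = 3.35/3 = 1.11667 m below the base (the top edge), so y_c = 1.11667 m and h_c = 1.11667 × 0.573576 = 0.640495 m.
A = ½ × 1.44 × 3.35 = 2.412 m².
Resultant F = γ·h_c·A = 11.31093 × 0.640495 × 2.412 = 17.474 kN.
I_c = b·h³/36 = 1.44 × 3.35³/36 = 1.50382 m⁴.
Centre of pressure: y_p = y_c + I_c/(y_c·A) = 1.11667 + 1.50382/(1.11667 × 2.412) = 1.11667 + 0.558334 = 1.675 m along the plane.
The resultant acts 1.11667 + 0.558334 = 1.675 m (along the plate) below the hinge at the top edge, so the moment about the hinge is M = F × 1.675 = 17.474 × 1.675 = 29.269 kN·m.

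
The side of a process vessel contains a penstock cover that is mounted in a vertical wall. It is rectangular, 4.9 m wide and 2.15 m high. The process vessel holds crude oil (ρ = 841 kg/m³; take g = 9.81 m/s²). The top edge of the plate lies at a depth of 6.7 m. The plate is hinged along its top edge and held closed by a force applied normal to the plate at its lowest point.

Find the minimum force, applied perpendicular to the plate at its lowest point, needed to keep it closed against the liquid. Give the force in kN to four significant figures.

γ = ρg = 841 × 9.81 / 1000 = 8.25021 kN/m³.
The centroid lies 2.15/2 = 1.075 m below the top edge, so the centroid depth is h_c = 6.7 + 1.075 = 7.775 m.
A = 4.9 × 2.15 = 10.535 m².
Resultant F = γ·h_c·A = 8.25021 × 7.775 × 10.535 = 675.772 kN.
I_c = b·h³/12 = 4.9 × 2.15³/12 = 4.05817 m⁴.
Centre of pressure: y_p = y_c + I_c/(y_c·A) = 7.775 + 4.05817/(7.775 × 10.535) = 7.775 + 0.0495445 = 7.82454 m along the plane.
The resultant acts 1.075 + 0.0495445 = 1.12454 m (along the plate) below the hinge at the top edge, so the moment about the hinge is M = F × 1.12454 = 675.772 × 1.12454 = 759.933 kN·m.
A normal force at the bottom, 2.15 m from the hinge, must supply this moment: P = 759.933/2.15 = 353.457 kN.

P ≈ 353.5 kN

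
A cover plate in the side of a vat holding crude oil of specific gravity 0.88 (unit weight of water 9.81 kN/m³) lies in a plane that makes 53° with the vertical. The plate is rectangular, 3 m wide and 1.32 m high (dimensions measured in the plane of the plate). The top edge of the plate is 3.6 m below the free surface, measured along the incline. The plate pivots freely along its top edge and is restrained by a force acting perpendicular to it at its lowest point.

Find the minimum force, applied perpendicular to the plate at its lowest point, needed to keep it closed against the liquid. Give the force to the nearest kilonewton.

P ≈ 46 kN

γ = 0.88 × 9.81 = 8.6328 kN/m³.
The plate makes 53° with the vertical, i.e. θ = 90° − 53° = 37° to the horizontal. Measuring y along the incline from the free-surface line, vertical depth h = y·sinθ with sinθ = 0.601815.
The centroid lies 1.32/2 = 0.66 m below the top edge, so y_c = 3.6 + 0.66 = 4.26 m and h_c = 4.26 × 0.601815 = 2.56373 m.
A = 3 × 1.32 = 3.96 m².
Resultant F = γ·h_c·A = 8.6328 × 2.56373 × 3.96 = 87.6434 kN.
I_c = b·h³/12 = 3 × 1.32³/12 = 0.574992 m⁴.
Centre of pressure: y_p = y_c + I_c/(y_c·A) = 4.26 + 0.574992/(4.26 × 3.96) = 4.26 + 0.0340845 = 4.29408 m along the plane.
The resultant acts 0.66 + 0.0340845 = 0.694084 m (along the plate) below the hinge at the top edge, so the moment about the hinge is M = F × 0.694084 = 87.6434 × 0.694084 = 60.8319 kN·m.
A normal force at the bottom, 1.32 m from the hinge, must supply this moment: P = 60.8319/1.32 = 46.0848 kN.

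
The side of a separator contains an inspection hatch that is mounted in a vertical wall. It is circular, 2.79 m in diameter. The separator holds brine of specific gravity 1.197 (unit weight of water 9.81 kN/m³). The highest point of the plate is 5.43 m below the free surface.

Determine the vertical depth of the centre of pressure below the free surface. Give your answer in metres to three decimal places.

h_p = 6.896 m

γ = 1.197 × 9.81 = 11.74257 kN/m³.
The centroid is at the centre, 1.395 m below the top of the plate, so the centroid depth is h_c = 5.43 + 1.395 = 6.825 m.
A = π(1.395)² = 6.11362 m².
Resultant F = γ·h_c·A = 11.74257 × 6.825 × 6.11362 = 489.964 kN.
I_c = πr⁴/4 = π × 1.395⁴/4 = 2.97431 m⁴.
Centre of pressure: y_p = y_c + I_c/(y_c·A) = 6.825 + 2.97431/(6.825 × 6.11362) = 6.825 + 0.0712829 = 6.89628 m along the plane.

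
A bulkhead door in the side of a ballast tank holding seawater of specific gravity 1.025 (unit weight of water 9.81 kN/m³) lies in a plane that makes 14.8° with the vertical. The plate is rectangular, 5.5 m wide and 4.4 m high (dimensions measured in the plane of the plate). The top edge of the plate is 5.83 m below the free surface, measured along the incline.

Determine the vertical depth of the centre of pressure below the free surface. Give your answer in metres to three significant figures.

h_p = 7.96 m

γ = 1.025 × 9.81 = 10.05525 kN/m³.
The plate makes 14.8° with the vertical, i.e. θ = 90° − 14.8° = 75.2° to the horizontal. Measuring y along the incline from the free-surface line, vertical depth h = y·sinθ with sinθ = 0.966823.
The centroid lies 4.4/2 = 2.2 m below the top edge, so y_c = 5.83 + 2.2 = 8.03 m and h_c = 8.03 × 0.966823 = 7.76359 m.
A = 5.5 × 4.4 = 24.2 m².
Resultant F = γ·h_c·A = 10.05525 × 7.76359 × 24.2 = 1889.17 kN.
I_c = b·h³/12 = 5.5 × 4.4³/12 = 39.0427 m⁴.
Centre of pressure: y_p = y_c + I_c/(y_c·A) = 8.03 + 39.0427/(8.03 × 24.2) = 8.03 + 0.200913 = 8.23091 m along the plane.
Vertically, h_p = y_p·sinθ = 8.23091 × 0.966823 = 7.95783 m.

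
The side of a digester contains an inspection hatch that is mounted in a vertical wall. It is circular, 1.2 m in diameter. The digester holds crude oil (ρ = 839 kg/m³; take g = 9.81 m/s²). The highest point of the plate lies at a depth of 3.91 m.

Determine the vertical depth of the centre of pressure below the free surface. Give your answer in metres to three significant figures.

h_p = 4.53 m

γ = ρg = 839 × 9.81 / 1000 = 8.23059 kN/m³.
The centroid is at the centre, 0.6 m below the top of the plate, so the centroid depth is h_c = 3.91 + 0.6 = 4.51 m.
A = π(0.6)² = 1.13097 m².
Resultant F = γ·h_c·A = 8.23059 × 4.51 × 1.13097 = 41.9816 kN.
I_c = πr⁴/4 = π × 0.6⁴/4 = 0.101788 m⁴.
Centre of pressure: y_p = y_c + I_c/(y_c·A) = 4.51 + 0.101788/(4.51 × 1.13097) = 4.51 + 0.0199558 = 4.52996 m along the plane.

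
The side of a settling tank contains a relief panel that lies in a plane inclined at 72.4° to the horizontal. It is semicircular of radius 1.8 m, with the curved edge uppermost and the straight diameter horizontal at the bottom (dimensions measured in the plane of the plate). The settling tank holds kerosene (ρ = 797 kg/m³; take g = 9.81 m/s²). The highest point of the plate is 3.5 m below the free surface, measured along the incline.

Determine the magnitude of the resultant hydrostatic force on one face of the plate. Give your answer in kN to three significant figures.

F ≈ 172 kN

γ = ρg = 797 × 9.81 / 1000 = 7.81857 kN/m³.
Let θ = 72.4° be the plate's angle to the horizontal; measure y along the incline from where the plane meets the free surface. Vertical depth h = y·sinθ with sinθ = 0.953191.
The centroid lies 4r/(3π) = 0.763944 m above the diameter, so r − 4r/(3π) = 1.8 − 0.763944 = 1.03606 m below the topmost point, so y_c = 3.5 + 1.03606 = 4.53606 m and h_c = 4.53606 × 0.953191 = 4.32373 m.
A = πr²/2 = π × 1.8²/2 = 5.08938 m².
Resultant F = γ·h_c·A = 7.81857 × 4.32373 × 5.08938 = 172.048 kN.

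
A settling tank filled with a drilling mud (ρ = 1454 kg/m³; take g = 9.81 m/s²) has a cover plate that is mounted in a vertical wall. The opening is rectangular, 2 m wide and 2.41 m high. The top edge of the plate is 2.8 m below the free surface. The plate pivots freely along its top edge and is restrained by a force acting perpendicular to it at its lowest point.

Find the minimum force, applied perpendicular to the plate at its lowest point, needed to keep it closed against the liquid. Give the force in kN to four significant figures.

P ≈ 151.5 kN

γ = ρg = 1454 × 9.81 / 1000 = 14.26374 kN/m³.
The centroid lies 2.41/2 = 1.205 m below the top edge, so the centroid depth is h_c = 2.8 + 1.205 = 4.005 m.
A = 2 × 2.41 = 4.82 m².
Resultant F = γ·h_c·A = 14.26374 × 4.005 × 4.82 = 275.349 kN.
I_c = b·h³/12 = 2 × 2.41³/12 = 2.33292 m⁴.
Centre of pressure: y_p = y_c + I_c/(y_c·A) = 4.005 + 2.33292/(4.005 × 4.82) = 4.005 + 0.120851 = 4.12585 m along the plane.
The resultant acts 1.205 + 0.120851 = 1.32585 m (along the plate) below the hinge at the top edge, so the moment about the hinge is M = F × 1.32585 = 275.349 × 1.32585 = 365.071 kN·m.
A normal force at the bottom, 2.41 m from the hinge, must supply this moment: P = 365.071/2.41 = 151.482 kN.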